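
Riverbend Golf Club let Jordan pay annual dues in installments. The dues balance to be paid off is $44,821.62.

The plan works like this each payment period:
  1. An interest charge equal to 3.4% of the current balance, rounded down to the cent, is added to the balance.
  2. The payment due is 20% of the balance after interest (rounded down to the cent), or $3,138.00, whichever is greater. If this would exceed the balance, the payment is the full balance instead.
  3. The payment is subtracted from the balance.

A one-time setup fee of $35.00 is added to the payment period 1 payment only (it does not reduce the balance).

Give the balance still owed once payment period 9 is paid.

Payment period 1: $44,821.62 +$1,523.93 interest = $46,345.55; pay $9,269.11 (+ $35.00 fee) → $37,076.44
Payment period 2: $37,076.44 +$1,260.59 interest = $38,337.03; pay $7,667.40 → $30,669.63
Payment period 3: $30,669.63 +$1,042.76 interest = $31,712.39; pay $6,342.47 → $25,369.92
Payment period 4: $25,369.92 +$862.57 interest = $26,232.49; pay $5,246.49 → $20,986.00
Payment period 5: $20,986.00 +$713.52 interest = $21,699.52; pay $4,339.90 → $17,359.62
Payment period 6: $17,359.62 +$590.22 interest = $17,949.84; pay $3,589.96 → $14,359.88
Payment period 7: $14,359.88 +$488.23 interest = $14,848.11; pay $3,138.00 → $11,710.11
Payment period 8: $11,710.11 +$398.14 interest = $12,108.25; pay $3,138.00 → $8,970.25
Payment period 9: $8,970.25 +$304.98 interest = $9,275.23; pay $3,138.00 → $6,137.23

$6,137.23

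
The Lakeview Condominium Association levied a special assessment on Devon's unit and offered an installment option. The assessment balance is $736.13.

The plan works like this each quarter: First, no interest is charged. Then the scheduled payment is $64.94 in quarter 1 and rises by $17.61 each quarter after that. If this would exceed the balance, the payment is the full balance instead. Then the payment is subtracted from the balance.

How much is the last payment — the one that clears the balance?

Quarter 1: opening $736.13; payment $64.94; balance $671.19
Quarter 2: opening $671.19; payment $82.55; balance $588.64
Quarter 3: opening $588.64; payment $100.16; balance $488.48
Quarter 4: opening $488.48; payment $117.77; balance $370.71
Quarter 5: opening $370.71; payment $135.38; balance $235.33
Quarter 6: opening $235.33; payment $152.99; balance $82.34
Quarter 7: opening $82.34; payment $82.34; balance $0.00

$82.34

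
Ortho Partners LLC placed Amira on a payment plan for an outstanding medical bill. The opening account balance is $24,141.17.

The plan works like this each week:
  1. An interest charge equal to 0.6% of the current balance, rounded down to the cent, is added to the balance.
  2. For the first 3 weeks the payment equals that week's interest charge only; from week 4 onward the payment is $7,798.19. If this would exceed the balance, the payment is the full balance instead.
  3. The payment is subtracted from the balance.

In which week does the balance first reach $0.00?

7

Week 1: opening $24,141.17; interest $144.84 → $24,286.01; payment $144.84; balance $24,141.17
Week 2: opening $24,141.17; interest $144.84 → $24,286.01; payment $144.84; balance $24,141.17
Week 3: opening $24,141.17; interest $144.84 → $24,286.01; payment $144.84; balance $24,141.17
Week 4: opening $24,141.17; interest $144.84 → $24,286.01; payment $7,798.19; balance $16,487.82
Week 5: opening $16,487.82; interest $98.92 → $16,586.74; payment $7,798.19; balance $8,788.55
Week 6: opening $8,788.55; interest $52.73 → $8,841.28; payment $7,798.19; balance $1,043.09
Week 7: opening $1,043.09; interest $6.25 → $1,049.34; payment $1,049.34; balance $0.00
Balance reaches $0.00 in week 7.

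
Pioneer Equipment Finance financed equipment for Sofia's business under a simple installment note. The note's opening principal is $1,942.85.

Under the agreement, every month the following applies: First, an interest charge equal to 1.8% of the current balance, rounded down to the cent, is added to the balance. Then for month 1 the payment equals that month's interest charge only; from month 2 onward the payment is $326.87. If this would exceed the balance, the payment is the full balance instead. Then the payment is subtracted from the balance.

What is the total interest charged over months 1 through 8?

$166.02

# | Opening | Interest | Payment | End bal
1 | $1,942.85 | $34.97 | $34.97 | $1,942.85
2 | $1,942.85 | $34.97 | $326.87 | $1,650.95
3 | $1,650.95 | $29.71 | $326.87 | $1,353.79
4 | $1,353.79 | $24.36 | $326.87 | $1,051.28
5 | $1,051.28 | $18.92 | $326.87 | $743.33
6 | $743.33 | $13.37 | $326.87 | $429.83
7 | $429.83 | $7.73 | $326.87 | $110.69
8 | $110.69 | $1.99 | $112.68 | $0.00
Total interest: $34.97 + $34.97 + $29.71 + $24.36 + $18.92 + $13.37 + $7.73 + $1.99 = $166.02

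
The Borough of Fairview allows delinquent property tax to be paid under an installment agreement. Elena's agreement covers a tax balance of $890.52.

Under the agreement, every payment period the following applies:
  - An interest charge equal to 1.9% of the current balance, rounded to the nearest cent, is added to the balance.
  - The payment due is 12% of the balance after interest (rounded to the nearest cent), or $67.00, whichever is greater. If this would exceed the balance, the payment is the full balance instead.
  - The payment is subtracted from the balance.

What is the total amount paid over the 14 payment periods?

$1,006.76

Payment period 1: opening $890.52; interest $16.92 → $907.44; payment $108.89; balance $798.55
Payment period 2: opening $798.55; interest $15.17 → $813.72; payment $97.65; balance $716.07
Payment period 3: opening $716.07; interest $13.61 → $729.68; payment $87.56; balance $642.12
Payment period 4: opening $642.12; interest $12.20 → $654.32; payment $78.52; balance $575.80
Payment period 5: opening $575.80; interest $10.94 → $586.74; payment $70.41; balance $516.33
Payment period 6: opening $516.33; interest $9.81 → $526.14; payment $67.00; balance $459.14
Payment period 7: opening $459.14; interest $8.72 → $467.86; payment $67.00; balance $400.86
Payment period 8: opening $400.86; interest $7.62 → $408.48; payment $67.00; balance $341.48
Payment period 9: opening $341.48; interest $6.49 → $347.97; payment $67.00; balance $280.97
Payment period 10: opening $280.97; interest $5.34 → $286.31; payment $67.00; balance $219.31
Payment period 11: opening $219.31; interest $4.17 → $223.48; payment $67.00; balance $156.48
Payment period 12: opening $156.48; interest $2.97 → $159.45; payment $67.00; balance $92.45
Payment period 13: opening $92.45; interest $1.76 → $94.21; payment $67.00; balance $27.21
Payment period 14: opening $27.21; interest $0.52 → $27.73; payment $27.73; balance $0.00
Total paid: $1,006.76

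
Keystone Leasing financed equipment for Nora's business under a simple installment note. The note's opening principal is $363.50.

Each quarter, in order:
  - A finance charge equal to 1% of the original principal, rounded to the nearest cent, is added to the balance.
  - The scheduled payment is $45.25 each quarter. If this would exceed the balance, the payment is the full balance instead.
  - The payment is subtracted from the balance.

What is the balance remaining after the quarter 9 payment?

$0.00

Quarter 1: $363.50 +$3.64 interest = $367.14; pay $45.25 → $321.89
Quarter 2: $321.89 +$3.64 interest = $325.53; pay $45.25 → $280.28
Quarter 3: $280.28 +$3.64 interest = $283.92; pay $45.25 → $238.67
Quarter 4: $238.67 +$3.64 interest = $242.31; pay $45.25 → $197.06
Quarter 5: $197.06 +$3.64 interest = $200.70; pay $45.25 → $155.45
Quarter 6: $155.45 +$3.64 interest = $159.09; pay $45.25 → $113.84
Quarter 7: $113.84 +$3.64 interest = $117.48; pay $45.25 → $72.23
Quarter 8: $72.23 +$3.64 interest = $75.87; pay $45.25 → $30.62
Quarter 9: $30.62 +$3.64 interest = $34.26; pay $34.26 → $0.00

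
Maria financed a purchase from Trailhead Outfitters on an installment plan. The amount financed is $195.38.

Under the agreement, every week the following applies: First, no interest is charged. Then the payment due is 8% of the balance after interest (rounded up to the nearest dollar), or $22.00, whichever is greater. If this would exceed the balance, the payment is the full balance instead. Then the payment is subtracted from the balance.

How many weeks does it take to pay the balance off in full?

9

Week 1: opening $195.38; payment $22.00; balance $173.38
Week 2: opening $173.38; payment $22.00; balance $151.38
Week 3: opening $151.38; payment $22.00; balance $129.38
Week 4: opening $129.38; payment $22.00; balance $107.38
Week 5: opening $107.38; payment $22.00; balance $85.38
Week 6: opening $85.38; payment $22.00; balance $63.38
Week 7: opening $63.38; payment $22.00; balance $41.38
Week 8: opening $41.38; payment $22.00; balance $19.38
Week 9: opening $19.38; payment $19.38; balance $0.00
Balance reaches $0.00 in week 9.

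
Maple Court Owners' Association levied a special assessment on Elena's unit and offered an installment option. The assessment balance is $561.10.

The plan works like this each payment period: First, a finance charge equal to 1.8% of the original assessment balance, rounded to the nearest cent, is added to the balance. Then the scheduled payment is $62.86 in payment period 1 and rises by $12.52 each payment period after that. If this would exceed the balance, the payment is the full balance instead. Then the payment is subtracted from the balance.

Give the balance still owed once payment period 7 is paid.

# | Opening | Interest | Payment | End bal
1 | $561.10 | $10.10 | $62.86 | $508.34
2 | $508.34 | $10.10 | $75.38 | $443.06
3 | $443.06 | $10.10 | $87.90 | $365.26
4 | $365.26 | $10.10 | $100.42 | $274.94
5 | $274.94 | $10.10 | $112.94 | $172.10
6 | $172.10 | $10.10 | $125.46 | $56.74
7 | $56.74 | $10.10 | $66.84 | $0.00

$0.00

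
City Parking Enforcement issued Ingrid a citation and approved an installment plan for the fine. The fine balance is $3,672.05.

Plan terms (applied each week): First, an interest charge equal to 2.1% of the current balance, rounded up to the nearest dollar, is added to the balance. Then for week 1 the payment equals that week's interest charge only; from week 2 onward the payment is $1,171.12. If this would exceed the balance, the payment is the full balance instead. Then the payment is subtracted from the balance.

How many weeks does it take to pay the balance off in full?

5

Week 1: opening $3,672.05; interest $78.00 → $3,750.05; payment $78.00; balance $3,672.05
Week 2: opening $3,672.05; interest $78.00 → $3,750.05; payment $1,171.12; balance $2,578.93
Week 3: opening $2,578.93; interest $55.00 → $2,633.93; payment $1,171.12; balance $1,462.81
Week 4: opening $1,462.81; interest $31.00 → $1,493.81; payment $1,171.12; balance $322.69
Week 5: opening $322.69; interest $7.00 → $329.69; payment $329.69; balance $0.00
Balance reaches $0.00 in week 5.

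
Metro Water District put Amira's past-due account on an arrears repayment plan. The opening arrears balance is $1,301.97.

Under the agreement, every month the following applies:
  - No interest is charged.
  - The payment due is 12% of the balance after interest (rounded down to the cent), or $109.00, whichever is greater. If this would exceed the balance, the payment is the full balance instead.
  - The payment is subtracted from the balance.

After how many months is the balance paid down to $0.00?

Month 1: opening $1,301.97; payment $156.23; balance $1,145.74
Month 2: opening $1,145.74; payment $137.48; balance $1,008.26
Month 3: opening $1,008.26; payment $120.99; balance $887.27
Month 4: opening $887.27; payment $109.00; balance $778.27
Month 5: opening $778.27; payment $109.00; balance $669.27
Month 6: opening $669.27; payment $109.00; balance $560.27
Month 7: opening $560.27; payment $109.00; balance $451.27
Month 8: opening $451.27; payment $109.00; balance $342.27
Month 9: opening $342.27; payment $109.00; balance $233.27
Month 10: opening $233.27; payment $109.00; balance $124.27
Month 11: opening $124.27; payment $109.00; balance $15.27
Month 12: opening $15.27; payment $15.27; balance $0.00
Balance reaches $0.00 in month 12.

12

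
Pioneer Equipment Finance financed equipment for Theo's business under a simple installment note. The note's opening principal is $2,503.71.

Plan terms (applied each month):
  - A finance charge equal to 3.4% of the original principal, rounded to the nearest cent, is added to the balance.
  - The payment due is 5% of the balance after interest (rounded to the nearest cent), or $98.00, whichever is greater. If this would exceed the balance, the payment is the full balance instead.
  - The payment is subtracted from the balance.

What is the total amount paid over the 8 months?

Month 1: $2,503.71 +$85.13 interest = $2,588.84; pay $129.44 → $2,459.40
Month 2: $2,459.40 +$85.13 interest = $2,544.53; pay $127.23 → $2,417.30
Month 3: $2,417.30 +$85.13 interest = $2,502.43; pay $125.12 → $2,377.31
Month 4: $2,377.31 +$85.13 interest = $2,462.44; pay $123.12 → $2,339.32
Month 5: $2,339.32 +$85.13 interest = $2,424.45; pay $121.22 → $2,303.23
Month 6: $2,303.23 +$85.13 interest = $2,388.36; pay $119.42 → $2,268.94
Month 7: $2,268.94 +$85.13 interest = $2,354.07; pay $117.70 → $2,236.37
Month 8: $2,236.37 +$85.13 interest = $2,321.50; pay $116.08 → $2,205.42
Total paid: $979.33

$979.33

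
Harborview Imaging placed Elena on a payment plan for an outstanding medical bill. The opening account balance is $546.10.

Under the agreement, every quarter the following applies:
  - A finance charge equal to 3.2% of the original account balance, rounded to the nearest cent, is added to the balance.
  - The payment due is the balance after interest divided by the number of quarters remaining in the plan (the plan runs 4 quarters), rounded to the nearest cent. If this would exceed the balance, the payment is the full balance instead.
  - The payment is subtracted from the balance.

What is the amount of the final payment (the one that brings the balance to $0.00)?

Quarter 1: opening $546.10; interest $17.48 → $563.58; payment $140.90; balance $422.68
Quarter 2: opening $422.68; interest $17.48 → $440.16; payment $146.72; balance $293.44
Quarter 3: opening $293.44; interest $17.48 → $310.92; payment $155.46; balance $155.46
Quarter 4: opening $155.46; interest $17.48 → $172.94; payment $172.94; balance $0.00

$172.94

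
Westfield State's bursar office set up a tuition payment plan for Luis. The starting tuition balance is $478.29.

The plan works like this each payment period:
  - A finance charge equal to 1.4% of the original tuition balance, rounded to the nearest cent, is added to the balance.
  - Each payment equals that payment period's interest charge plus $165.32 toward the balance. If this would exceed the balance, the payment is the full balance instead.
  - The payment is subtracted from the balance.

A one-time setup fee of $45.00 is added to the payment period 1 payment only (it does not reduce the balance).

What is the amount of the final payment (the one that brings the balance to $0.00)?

Payment period 1: $478.29 +$6.70 interest = $484.99; pay $172.02 (+ $45.00 fee) → $312.97
Payment period 2: $312.97 +$6.70 interest = $319.67; pay $172.02 → $147.65
Payment period 3: $147.65 +$6.70 interest = $154.35; pay $154.35 → $0.00

$154.35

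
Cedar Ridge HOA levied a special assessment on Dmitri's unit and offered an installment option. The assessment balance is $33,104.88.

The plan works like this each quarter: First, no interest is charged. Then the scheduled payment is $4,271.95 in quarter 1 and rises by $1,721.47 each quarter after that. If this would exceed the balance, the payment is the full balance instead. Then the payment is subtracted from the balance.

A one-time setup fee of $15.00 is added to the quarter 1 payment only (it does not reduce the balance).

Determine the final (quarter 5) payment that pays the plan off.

$5,688.26

Quarter 1: opening $33,104.88; payment $4,271.95 (+ $15.00 fee); balance $28,832.93
Quarter 2: opening $28,832.93; payment $5,993.42; balance $22,839.51
Quarter 3: opening $22,839.51; payment $7,714.89; balance $15,124.62
Quarter 4: opening $15,124.62; payment $9,436.36; balance $5,688.26
Quarter 5: opening $5,688.26; payment $5,688.26; balance $0.00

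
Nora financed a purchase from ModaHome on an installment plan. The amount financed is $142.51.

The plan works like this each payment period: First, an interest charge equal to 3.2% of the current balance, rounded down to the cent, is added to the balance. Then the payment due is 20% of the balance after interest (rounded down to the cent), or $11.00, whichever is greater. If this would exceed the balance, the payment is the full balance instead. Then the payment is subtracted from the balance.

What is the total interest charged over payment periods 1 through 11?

$21.87

Payment period 1: $142.51 +$4.56 interest = $147.07; pay $29.41 → $117.66
Payment period 2: $117.66 +$3.76 interest = $121.42; pay $24.28 → $97.14
Payment period 3: $97.14 +$3.10 interest = $100.24; pay $20.04 → $80.20
Payment period 4: $80.20 +$2.56 interest = $82.76; pay $16.55 → $66.21
Payment period 5: $66.21 +$2.11 interest = $68.32; pay $13.66 → $54.66
Payment period 6: $54.66 +$1.74 interest = $56.40; pay $11.28 → $45.12
Payment period 7: $45.12 +$1.44 interest = $46.56; pay $11.00 → $35.56
Payment period 8: $35.56 +$1.13 interest = $36.69; pay $11.00 → $25.69
Payment period 9: $25.69 +$0.82 interest = $26.51; pay $11.00 → $15.51
Payment period 10: $15.51 +$0.49 interest = $16.00; pay $11.00 → $5.00
Payment period 11: $5.00 +$0.16 interest = $5.16; pay $5.16 → $0.00
Total interest: $4.56 + $3.76 + $3.10 + $2.56 + $2.11 + $1.74 + $1.44 + $1.13 + $0.82 + $0.49 + $0.16 = $21.87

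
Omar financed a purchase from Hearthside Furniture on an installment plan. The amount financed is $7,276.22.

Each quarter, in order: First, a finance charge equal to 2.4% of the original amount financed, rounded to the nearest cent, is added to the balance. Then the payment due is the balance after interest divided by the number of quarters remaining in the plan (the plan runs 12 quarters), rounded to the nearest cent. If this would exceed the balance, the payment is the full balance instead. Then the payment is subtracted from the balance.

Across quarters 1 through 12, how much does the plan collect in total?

Quarter 1: opening $7,276.22; interest $174.63 → $7,450.85; payment $620.90; balance $6,829.95
Quarter 2: opening $6,829.95; interest $174.63 → $7,004.58; payment $636.78; balance $6,367.80
Quarter 3: opening $6,367.80; interest $174.63 → $6,542.43; payment $654.24; balance $5,888.19
Quarter 4: opening $5,888.19; interest $174.63 → $6,062.82; payment $673.65; balance $5,389.17
Quarter 5: opening $5,389.17; interest $174.63 → $5,563.80; payment $695.48; balance $4,868.32
Quarter 6: opening $4,868.32; interest $174.63 → $5,042.95; payment $720.42; balance $4,322.53
Quarter 7: opening $4,322.53; interest $174.63 → $4,497.16; payment $749.53; balance $3,747.63
Quarter 8: opening $3,747.63; interest $174.63 → $3,922.26; payment $784.45; balance $3,137.81
Quarter 9: opening $3,137.81; interest $174.63 → $3,312.44; payment $828.11; balance $2,484.33
Quarter 10: opening $2,484.33; interest $174.63 → $2,658.96; payment $886.32; balance $1,772.64
Quarter 11: opening $1,772.64; interest $174.63 → $1,947.27; payment $973.64; balance $973.63
Quarter 12: opening $973.63; interest $174.63 → $1,148.26; payment $1,148.26; balance $0.00
Total paid: $9,371.78

$9,371.78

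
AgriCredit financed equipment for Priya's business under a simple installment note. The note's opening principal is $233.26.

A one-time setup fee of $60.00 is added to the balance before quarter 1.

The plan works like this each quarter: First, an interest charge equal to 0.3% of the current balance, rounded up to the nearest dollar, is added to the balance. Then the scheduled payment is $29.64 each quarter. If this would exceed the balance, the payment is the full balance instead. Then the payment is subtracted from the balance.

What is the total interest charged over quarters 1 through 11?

# | Opening | Interest | Payment | End bal
1 | $293.26 | $1.00 | $29.64 | $264.62
2 | $264.62 | $1.00 | $29.64 | $235.98
3 | $235.98 | $1.00 | $29.64 | $207.34
4 | $207.34 | $1.00 | $29.64 | $178.70
5 | $178.70 | $1.00 | $29.64 | $150.06
6 | $150.06 | $1.00 | $29.64 | $121.42
7 | $121.42 | $1.00 | $29.64 | $92.78
8 | $92.78 | $1.00 | $29.64 | $64.14
9 | $64.14 | $1.00 | $29.64 | $35.50
10 | $35.50 | $1.00 | $29.64 | $6.86
11 | $6.86 | $1.00 | $7.86 | $0.00
Total interest: $1.00 + $1.00 + $1.00 + $1.00 + $1.00 + $1.00 + $1.00 + $1.00 + $1.00 + $1.00 + $1.00 = $11.00

$11.00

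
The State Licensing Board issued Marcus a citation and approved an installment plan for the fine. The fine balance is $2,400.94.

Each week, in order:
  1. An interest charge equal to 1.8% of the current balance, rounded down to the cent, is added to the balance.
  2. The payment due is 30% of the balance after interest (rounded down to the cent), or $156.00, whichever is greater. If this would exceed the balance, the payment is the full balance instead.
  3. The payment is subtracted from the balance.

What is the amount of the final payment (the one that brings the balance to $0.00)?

Week 1: opening $2,400.94; interest $43.21 → $2,444.15; payment $733.24; balance $1,710.91
Week 2: opening $1,710.91; interest $30.79 → $1,741.70; payment $522.51; balance $1,219.19
Week 3: opening $1,219.19; interest $21.94 → $1,241.13; payment $372.33; balance $868.80
Week 4: opening $868.80; interest $15.63 → $884.43; payment $265.32; balance $619.11
Week 5: opening $619.11; interest $11.14 → $630.25; payment $189.07; balance $441.18
Week 6: opening $441.18; interest $7.94 → $449.12; payment $156.00; balance $293.12
Week 7: opening $293.12; interest $5.27 → $298.39; payment $156.00; balance $142.39
Week 8: opening $142.39; interest $2.56 → $144.95; payment $144.95; balance $0.00

$144.95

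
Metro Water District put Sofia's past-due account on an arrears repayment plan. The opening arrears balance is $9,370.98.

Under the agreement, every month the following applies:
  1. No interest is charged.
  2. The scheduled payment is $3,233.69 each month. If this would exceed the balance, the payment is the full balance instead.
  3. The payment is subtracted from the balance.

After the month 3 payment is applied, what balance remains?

Month 1: $9,370.98 − $3,233.69 → $6,137.29
Month 2: $6,137.29 − $3,233.69 → $2,903.60
Month 3: $2,903.60 − $2,903.60 → $0.00

$0.00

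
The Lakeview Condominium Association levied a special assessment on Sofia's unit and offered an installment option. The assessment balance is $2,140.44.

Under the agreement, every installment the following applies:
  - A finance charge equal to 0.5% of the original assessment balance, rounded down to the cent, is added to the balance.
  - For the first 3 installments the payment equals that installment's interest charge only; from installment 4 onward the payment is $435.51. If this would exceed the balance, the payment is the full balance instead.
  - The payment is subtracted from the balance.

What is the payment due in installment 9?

$27.09

Installment 1: opening $2,140.44; interest $10.70 → $2,151.14; payment $10.70; balance $2,140.44
Installment 2: opening $2,140.44; interest $10.70 → $2,151.14; payment $10.70; balance $2,140.44
Installment 3: opening $2,140.44; interest $10.70 → $2,151.14; payment $10.70; balance $2,140.44
Installment 4: opening $2,140.44; interest $10.70 → $2,151.14; payment $435.51; balance $1,715.63
Installment 5: opening $1,715.63; interest $10.70 → $1,726.33; payment $435.51; balance $1,290.82
Installment 6: opening $1,290.82; interest $10.70 → $1,301.52; payment $435.51; balance $866.01
Installment 7: opening $866.01; interest $10.70 → $876.71; payment $435.51; balance $441.20
Installment 8: opening $441.20; interest $10.70 → $451.90; payment $435.51; balance $16.39
Installment 9: opening $16.39; interest $10.70 → $27.09; payment $27.09; balance $0.00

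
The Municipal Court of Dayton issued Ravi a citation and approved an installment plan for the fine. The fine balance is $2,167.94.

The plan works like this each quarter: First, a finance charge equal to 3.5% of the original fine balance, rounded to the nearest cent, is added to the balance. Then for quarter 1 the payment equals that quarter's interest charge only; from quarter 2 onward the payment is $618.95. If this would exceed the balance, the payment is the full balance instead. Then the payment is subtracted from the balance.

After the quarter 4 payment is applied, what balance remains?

# | Opening | Interest | Payment | End bal
1 | $2,167.94 | $75.88 | $75.88 | $2,167.94
2 | $2,167.94 | $75.88 | $618.95 | $1,624.87
3 | $1,624.87 | $75.88 | $618.95 | $1,081.80
4 | $1,081.80 | $75.88 | $618.95 | $538.73

$538.73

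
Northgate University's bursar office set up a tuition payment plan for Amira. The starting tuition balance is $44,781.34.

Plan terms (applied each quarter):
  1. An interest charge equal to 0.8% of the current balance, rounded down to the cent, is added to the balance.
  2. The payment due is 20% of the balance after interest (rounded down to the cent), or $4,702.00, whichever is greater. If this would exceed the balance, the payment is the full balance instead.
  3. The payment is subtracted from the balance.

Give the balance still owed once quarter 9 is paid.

$0.00

Quarter 1: $44,781.34 +$358.25 interest = $45,139.59; pay $9,027.91 → $36,111.68
Quarter 2: $36,111.68 +$288.89 interest = $36,400.57; pay $7,280.11 → $29,120.46
Quarter 3: $29,120.46 +$232.96 interest = $29,353.42; pay $5,870.68 → $23,482.74
Quarter 4: $23,482.74 +$187.86 interest = $23,670.60; pay $4,734.12 → $18,936.48
Quarter 5: $18,936.48 +$151.49 interest = $19,087.97; pay $4,702.00 → $14,385.97
Quarter 6: $14,385.97 +$115.08 interest = $14,501.05; pay $4,702.00 → $9,799.05
Quarter 7: $9,799.05 +$78.39 interest = $9,877.44; pay $4,702.00 → $5,175.44
Quarter 8: $5,175.44 +$41.40 interest = $5,216.84; pay $4,702.00 → $514.84
Quarter 9: $514.84 +$4.11 interest = $518.95; pay $518.95 → $0.00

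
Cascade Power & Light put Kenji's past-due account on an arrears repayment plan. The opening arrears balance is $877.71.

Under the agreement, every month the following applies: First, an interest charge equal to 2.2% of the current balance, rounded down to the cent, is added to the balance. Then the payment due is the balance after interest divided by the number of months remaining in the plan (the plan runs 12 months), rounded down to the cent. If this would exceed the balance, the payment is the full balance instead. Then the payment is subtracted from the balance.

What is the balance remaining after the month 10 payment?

$181.85

# | Opening | Interest | Payment | End bal
1 | $877.71 | $19.30 | $74.75 | $822.26
2 | $822.26 | $18.08 | $76.39 | $763.95
3 | $763.95 | $16.80 | $78.07 | $702.68
4 | $702.68 | $15.45 | $79.79 | $638.34
5 | $638.34 | $14.04 | $81.54 | $570.84
6 | $570.84 | $12.55 | $83.34 | $500.05
7 | $500.05 | $11.00 | $85.17 | $425.88
8 | $425.88 | $9.36 | $87.04 | $348.20
9 | $348.20 | $7.66 | $88.96 | $266.90
10 | $266.90 | $5.87 | $90.92 | $181.85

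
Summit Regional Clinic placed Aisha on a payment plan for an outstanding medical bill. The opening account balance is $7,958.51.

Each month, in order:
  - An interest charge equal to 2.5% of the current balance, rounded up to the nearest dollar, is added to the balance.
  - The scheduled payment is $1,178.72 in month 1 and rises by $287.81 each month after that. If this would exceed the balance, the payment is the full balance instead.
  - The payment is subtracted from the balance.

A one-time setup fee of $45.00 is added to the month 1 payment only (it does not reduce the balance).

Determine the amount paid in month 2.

$1,466.53

Month 1: opening $7,958.51; interest $199.00 → $8,157.51; payment $1,178.72 (+ $45.00 fee); balance $6,978.79
Month 2: opening $6,978.79; interest $175.00 → $7,153.79; payment $1,466.53; balance $5,687.26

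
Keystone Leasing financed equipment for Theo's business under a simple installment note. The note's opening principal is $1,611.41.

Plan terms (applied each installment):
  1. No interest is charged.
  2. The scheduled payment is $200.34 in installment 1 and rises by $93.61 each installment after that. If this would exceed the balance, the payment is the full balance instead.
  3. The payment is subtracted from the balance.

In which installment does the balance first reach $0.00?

5

Installment 1: $1,611.41 − $200.34 → $1,411.07
Installment 2: $1,411.07 − $293.95 → $1,117.12
Installment 3: $1,117.12 − $387.56 → $729.56
Installment 4: $729.56 − $481.17 → $248.39
Installment 5: $248.39 − $248.39 → $0.00
Balance reaches $0.00 in installment 5.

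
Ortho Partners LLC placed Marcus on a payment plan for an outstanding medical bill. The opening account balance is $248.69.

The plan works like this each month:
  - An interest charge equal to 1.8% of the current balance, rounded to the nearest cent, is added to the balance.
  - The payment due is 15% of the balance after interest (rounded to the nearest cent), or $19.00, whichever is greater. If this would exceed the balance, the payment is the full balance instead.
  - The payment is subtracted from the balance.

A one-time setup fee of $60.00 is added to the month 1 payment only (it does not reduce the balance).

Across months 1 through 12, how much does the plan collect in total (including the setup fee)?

Month 1: $248.69 +$4.48 interest = $253.17; pay $37.98 (+ $60.00 fee) → $215.19
Month 2: $215.19 +$3.87 interest = $219.06; pay $32.86 → $186.20
Month 3: $186.20 +$3.35 interest = $189.55; pay $28.43 → $161.12
Month 4: $161.12 +$2.90 interest = $164.02; pay $24.60 → $139.42
Month 5: $139.42 +$2.51 interest = $141.93; pay $21.29 → $120.64
Month 6: $120.64 +$2.17 interest = $122.81; pay $19.00 → $103.81
Month 7: $103.81 +$1.87 interest = $105.68; pay $19.00 → $86.68
Month 8: $86.68 +$1.56 interest = $88.24; pay $19.00 → $69.24
Month 9: $69.24 +$1.25 interest = $70.49; pay $19.00 → $51.49
Month 10: $51.49 +$0.93 interest = $52.42; pay $19.00 → $33.42
Month 11: $33.42 +$0.60 interest = $34.02; pay $19.00 → $15.02
Month 12: $15.02 +$0.27 interest = $15.29; pay $15.29 → $0.00
Total paid: $334.45

$334.45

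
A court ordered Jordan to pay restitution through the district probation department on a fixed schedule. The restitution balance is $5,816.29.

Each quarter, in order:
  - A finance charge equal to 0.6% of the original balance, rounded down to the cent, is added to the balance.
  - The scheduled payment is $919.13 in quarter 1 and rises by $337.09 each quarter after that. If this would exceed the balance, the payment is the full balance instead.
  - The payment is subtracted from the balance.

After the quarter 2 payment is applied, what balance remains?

$3,710.72

Quarter 1: $5,816.29 +$34.89 interest = $5,851.18; pay $919.13 → $4,932.05
Quarter 2: $4,932.05 +$34.89 interest = $4,966.94; pay $1,256.22 → $3,710.72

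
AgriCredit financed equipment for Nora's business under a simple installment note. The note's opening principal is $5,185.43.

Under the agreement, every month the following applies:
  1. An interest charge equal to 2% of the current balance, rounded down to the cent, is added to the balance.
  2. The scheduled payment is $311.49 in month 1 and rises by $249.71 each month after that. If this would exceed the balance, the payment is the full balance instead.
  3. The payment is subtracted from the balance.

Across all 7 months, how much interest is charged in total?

$457.35

Month 1: opening $5,185.43; interest $103.70 → $5,289.13; payment $311.49; balance $4,977.64
Month 2: opening $4,977.64; interest $99.55 → $5,077.19; payment $561.20; balance $4,515.99
Month 3: opening $4,515.99; interest $90.31 → $4,606.30; payment $810.91; balance $3,795.39
Month 4: opening $3,795.39; interest $75.90 → $3,871.29; payment $1,060.62; balance $2,810.67
Month 5: opening $2,810.67; interest $56.21 → $2,866.88; payment $1,310.33; balance $1,556.55
Month 6: opening $1,556.55; interest $31.13 → $1,587.68; payment $1,560.04; balance $27.64
Month 7: opening $27.64; interest $0.55 → $28.19; payment $28.19; balance $0.00
Total interest: $103.70 + $99.55 + $90.31 + $75.90 + $56.21 + $31.13 + $0.55 = $457.35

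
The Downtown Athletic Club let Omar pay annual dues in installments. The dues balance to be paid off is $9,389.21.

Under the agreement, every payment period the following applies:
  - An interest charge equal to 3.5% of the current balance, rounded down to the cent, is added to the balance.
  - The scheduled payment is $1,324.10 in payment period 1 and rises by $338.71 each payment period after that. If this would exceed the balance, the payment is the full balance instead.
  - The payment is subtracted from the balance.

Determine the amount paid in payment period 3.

Payment period 1: $9,389.21 +$328.62 interest = $9,717.83; pay $1,324.10 → $8,393.73
Payment period 2: $8,393.73 +$293.78 interest = $8,687.51; pay $1,662.81 → $7,024.70
Payment period 3: $7,024.70 +$245.86 interest = $7,270.56; pay $2,001.52 → $5,269.04

$2,001.52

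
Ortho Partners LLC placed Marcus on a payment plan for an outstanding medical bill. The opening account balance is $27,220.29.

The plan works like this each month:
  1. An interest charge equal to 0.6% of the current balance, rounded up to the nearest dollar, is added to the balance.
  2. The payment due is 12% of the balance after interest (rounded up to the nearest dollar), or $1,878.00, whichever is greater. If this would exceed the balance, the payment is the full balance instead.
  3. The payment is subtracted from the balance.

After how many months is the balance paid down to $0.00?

14

# | Opening | Interest | Payment | End bal
1 | $27,220.29 | $164.00 | $3,287.00 | $24,097.29
2 | $24,097.29 | $145.00 | $2,910.00 | $21,332.29
3 | $21,332.29 | $128.00 | $2,576.00 | $18,884.29
4 | $18,884.29 | $114.00 | $2,280.00 | $16,718.29
5 | $16,718.29 | $101.00 | $2,019.00 | $14,800.29
6 | $14,800.29 | $89.00 | $1,878.00 | $13,011.29
7 | $13,011.29 | $79.00 | $1,878.00 | $11,212.29
8 | $11,212.29 | $68.00 | $1,878.00 | $9,402.29
9 | $9,402.29 | $57.00 | $1,878.00 | $7,581.29
10 | $7,581.29 | $46.00 | $1,878.00 | $5,749.29
11 | $5,749.29 | $35.00 | $1,878.00 | $3,906.29
12 | $3,906.29 | $24.00 | $1,878.00 | $2,052.29
13 | $2,052.29 | $13.00 | $1,878.00 | $187.29
14 | $187.29 | $2.00 | $189.29 | $0.00
Balance reaches $0.00 in month 14.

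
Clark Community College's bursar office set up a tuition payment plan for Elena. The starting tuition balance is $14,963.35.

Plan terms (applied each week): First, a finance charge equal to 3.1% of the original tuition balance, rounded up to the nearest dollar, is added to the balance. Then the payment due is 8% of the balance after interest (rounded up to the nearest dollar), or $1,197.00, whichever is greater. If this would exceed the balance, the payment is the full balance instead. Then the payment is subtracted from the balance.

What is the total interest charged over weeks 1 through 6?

$2,784.00

# | Opening | Interest | Payment | End bal
1 | $14,963.35 | $464.00 | $1,235.00 | $14,192.35
2 | $14,192.35 | $464.00 | $1,197.00 | $13,459.35
3 | $13,459.35 | $464.00 | $1,197.00 | $12,726.35
4 | $12,726.35 | $464.00 | $1,197.00 | $11,993.35
5 | $11,993.35 | $464.00 | $1,197.00 | $11,260.35
6 | $11,260.35 | $464.00 | $1,197.00 | $10,527.35
Total interest: $464.00 + $464.00 + $464.00 + $464.00 + $464.00 + $464.00 = $2,784.00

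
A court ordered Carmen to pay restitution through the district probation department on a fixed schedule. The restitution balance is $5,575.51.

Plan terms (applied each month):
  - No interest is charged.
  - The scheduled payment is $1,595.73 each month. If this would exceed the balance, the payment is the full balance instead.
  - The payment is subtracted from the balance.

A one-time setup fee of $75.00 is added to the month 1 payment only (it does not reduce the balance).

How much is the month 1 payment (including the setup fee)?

$1,670.73

Month 1: opening $5,575.51; payment $1,595.73 (+ $75.00 fee); balance $3,979.78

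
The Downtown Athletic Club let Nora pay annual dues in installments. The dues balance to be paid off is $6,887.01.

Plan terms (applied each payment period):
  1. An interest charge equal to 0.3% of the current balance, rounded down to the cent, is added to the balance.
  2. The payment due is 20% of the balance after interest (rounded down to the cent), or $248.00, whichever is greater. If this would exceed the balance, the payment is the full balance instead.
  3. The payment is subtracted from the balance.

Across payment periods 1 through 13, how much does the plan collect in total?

$6,983.95

# | Opening | Interest | Payment | End bal
1 | $6,887.01 | $20.66 | $1,381.53 | $5,526.14
2 | $5,526.14 | $16.57 | $1,108.54 | $4,434.17
3 | $4,434.17 | $13.30 | $889.49 | $3,557.98
4 | $3,557.98 | $10.67 | $713.73 | $2,854.92
5 | $2,854.92 | $8.56 | $572.69 | $2,290.79
6 | $2,290.79 | $6.87 | $459.53 | $1,838.13
7 | $1,838.13 | $5.51 | $368.72 | $1,474.92
8 | $1,474.92 | $4.42 | $295.86 | $1,183.48
9 | $1,183.48 | $3.55 | $248.00 | $939.03
10 | $939.03 | $2.81 | $248.00 | $693.84
11 | $693.84 | $2.08 | $248.00 | $447.92
12 | $447.92 | $1.34 | $248.00 | $201.26
13 | $201.26 | $0.60 | $201.86 | $0.00
Total paid: $6,983.95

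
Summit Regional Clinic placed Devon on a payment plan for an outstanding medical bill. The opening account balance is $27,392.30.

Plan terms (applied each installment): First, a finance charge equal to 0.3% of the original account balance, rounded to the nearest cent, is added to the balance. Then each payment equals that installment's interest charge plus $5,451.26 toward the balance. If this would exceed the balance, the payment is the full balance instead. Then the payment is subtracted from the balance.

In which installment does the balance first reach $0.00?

6

Installment 1: $27,392.30 +$82.18 interest = $27,474.48; pay $5,533.44 → $21,941.04
Installment 2: $21,941.04 +$82.18 interest = $22,023.22; pay $5,533.44 → $16,489.78
Installment 3: $16,489.78 +$82.18 interest = $16,571.96; pay $5,533.44 → $11,038.52
Installment 4: $11,038.52 +$82.18 interest = $11,120.70; pay $5,533.44 → $5,587.26
Installment 5: $5,587.26 +$82.18 interest = $5,669.44; pay $5,533.44 → $136.00
Installment 6: $136.00 +$82.18 interest = $218.18; pay $218.18 → $0.00
Balance reaches $0.00 in installment 6.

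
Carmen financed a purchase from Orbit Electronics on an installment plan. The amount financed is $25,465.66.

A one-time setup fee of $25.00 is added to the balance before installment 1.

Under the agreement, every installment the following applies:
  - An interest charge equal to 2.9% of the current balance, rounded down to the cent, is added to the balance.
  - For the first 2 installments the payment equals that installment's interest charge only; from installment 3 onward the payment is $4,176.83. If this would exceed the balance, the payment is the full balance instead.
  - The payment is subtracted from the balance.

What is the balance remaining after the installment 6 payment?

# | Opening | Interest | Payment | End bal
1 | $25,490.66 | $739.22 | $739.22 | $25,490.66
2 | $25,490.66 | $739.22 | $739.22 | $25,490.66
3 | $25,490.66 | $739.22 | $4,176.83 | $22,053.05
4 | $22,053.05 | $639.53 | $4,176.83 | $18,515.75
5 | $18,515.75 | $536.95 | $4,176.83 | $14,875.87
6 | $14,875.87 | $431.40 | $4,176.83 | $11,130.44

$11,130.44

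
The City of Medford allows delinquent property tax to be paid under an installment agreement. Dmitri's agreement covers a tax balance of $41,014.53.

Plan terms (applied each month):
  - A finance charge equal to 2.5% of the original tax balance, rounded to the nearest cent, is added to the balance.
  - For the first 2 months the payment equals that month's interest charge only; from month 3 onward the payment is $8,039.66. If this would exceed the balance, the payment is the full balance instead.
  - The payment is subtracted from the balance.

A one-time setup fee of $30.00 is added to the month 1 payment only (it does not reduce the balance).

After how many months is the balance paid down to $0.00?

8

# | Opening | Interest | Payment | Fee | End bal
1 | $41,014.53 | $1,025.36 | $1,025.36 | $30.00 | $41,014.53
2 | $41,014.53 | $1,025.36 | $1,025.36 | — | $41,014.53
3 | $41,014.53 | $1,025.36 | $8,039.66 | — | $34,000.23
4 | $34,000.23 | $1,025.36 | $8,039.66 | — | $26,985.93
5 | $26,985.93 | $1,025.36 | $8,039.66 | — | $19,971.63
6 | $19,971.63 | $1,025.36 | $8,039.66 | — | $12,957.33
7 | $12,957.33 | $1,025.36 | $8,039.66 | — | $5,943.03
8 | $5,943.03 | $1,025.36 | $6,968.39 | — | $0.00
Balance reaches $0.00 in month 8.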